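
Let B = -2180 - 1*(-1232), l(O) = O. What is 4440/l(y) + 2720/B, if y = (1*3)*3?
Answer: 116240/237 ≈ 490.46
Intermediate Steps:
y = 9 (y = 3*3 = 9)
B = -948 (B = -2180 + 1232 = -948)
4440/l(y) + 2720/B = 4440/9 + 2720/(-948) = 4440*(⅑) + 2720*(-1/948) = 1480/3 - 680/237 = 116240/237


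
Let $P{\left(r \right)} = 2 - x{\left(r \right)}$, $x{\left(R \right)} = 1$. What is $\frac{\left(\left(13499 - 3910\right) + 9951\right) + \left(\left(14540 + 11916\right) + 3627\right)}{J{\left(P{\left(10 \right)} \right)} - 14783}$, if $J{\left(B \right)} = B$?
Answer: $- \frac{49623}{14782} \approx -3.357$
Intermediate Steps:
$P{\left(r \right)} = 1$ ($P{\left(r \right)} = 2 - 1 = 1$)
$\frac{\left(\left(13499 - 3910\right) + 9951\right) + \left(\left(14540 + 11916\right) + 3627\right)}{J{\left(P{\left(10 \right)} \right)} - 14783} = \frac{\left(\left(13499 - 3910\right) + 9951\right) + \left(\left(14540 + 11916\right) + 3627\right)}{1 - 14783} = \frac{\left(9589 + 9951\right) + \left(26456 + 3627\right)}{-14782} = \left(19540 + 30083\right) \left(- \frac{1}{14782}\right) = 49623 \left(- \frac{1}{14782}\right) = - \frac{49623}{14782}$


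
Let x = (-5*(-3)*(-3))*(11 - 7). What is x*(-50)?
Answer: 9000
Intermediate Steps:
x = -180 (x = (15*(-3))*4 = -45*4 = -180)
x*(-50) = -180*(-50) = 9000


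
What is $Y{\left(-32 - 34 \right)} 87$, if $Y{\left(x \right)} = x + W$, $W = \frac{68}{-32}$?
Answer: $- \frac{47415}{8} \approx -5926.9$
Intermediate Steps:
$W = - \frac{17}{8}$ ($W = 68 \left(- \frac{1}{32}\right) = - \frac{17}{8} \approx -2.125$)
$Y{\left(x \right)} = - \frac{17}{8} + x$ ($Y{\left(x \right)} = x - \frac{17}{8} = - \frac{17}{8} + x$)
$Y{\left(-32 - 34 \right)} 87 = \left(- \frac{17}{8} - 66\right) 87 = \left(- \frac{545}{8}\right) 87 = - \frac{47415}{8}$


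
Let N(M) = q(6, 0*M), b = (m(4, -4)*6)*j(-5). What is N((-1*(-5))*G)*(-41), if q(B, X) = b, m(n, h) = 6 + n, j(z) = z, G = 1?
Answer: 12300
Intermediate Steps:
b = -300 (b = ((6 + 4)*6)*(-5) = (10*6)*(-5) = 60*(-5) = -300)
q(B, X) = -300
N(M) = -300
N((-1*(-5))*G)*(-41) = -300*(-41) = 12300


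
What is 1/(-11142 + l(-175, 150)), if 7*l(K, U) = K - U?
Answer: -7/78319 ≈ -8.9378e-5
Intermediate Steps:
l(K, U) = -U/7 + K/7 (l(K, U) = (K - U)/7 = -U/7 + K/7)
1/(-11142 + l(-175, 150)) = 1/(-11142 + (-1/7*150 + (1/7)*(-175))) = 1/(-11142 + (-150/7 - 25)) = 1/(-11142 - 325/7) = 1/(-78319/7) = -7/78319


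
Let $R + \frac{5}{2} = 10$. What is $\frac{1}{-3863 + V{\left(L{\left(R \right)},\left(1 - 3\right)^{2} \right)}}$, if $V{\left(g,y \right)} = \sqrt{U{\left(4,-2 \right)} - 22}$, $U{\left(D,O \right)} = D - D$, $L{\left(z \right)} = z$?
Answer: $- \frac{3863}{14922791} - \frac{i \sqrt{22}}{14922791} \approx -0.00025887 - 3.1431 \cdot 10^{-7} i$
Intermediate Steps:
$R = \frac{15}{2}$ ($R = - \frac{5}{2} + 10 = \frac{15}{2} \approx 7.5$)
$U{\left(D,O \right)} = 0$
$V{\left(g,y \right)} = i \sqrt{22}$ ($V{\left(g,y \right)} = \sqrt{0 - 22} = \sqrt{-22} = i \sqrt{22}$)
$\frac{1}{-3863 + V{\left(L{\left(R \right)},\left(1 - 3\right)^{2} \right)}} = \frac{1}{-3863 + i \sqrt{22}}$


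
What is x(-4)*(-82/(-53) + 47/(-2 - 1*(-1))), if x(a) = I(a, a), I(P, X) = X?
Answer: 9636/53 ≈ 181.81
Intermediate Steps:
x(a) = a
x(-4)*(-82/(-53) + 47/(-2 - 1*(-1))) = -4*(-82/(-53) + 47/(-2 - 1*(-1))) = -4*(-82*(-1/53) + 47/(-2 + 1)) = -4*(82/53 + 47/(-1)) = -4*(82/53 + 47*(-1)) = -4*(82/53 - 47) = -4*(-2409/53) = 9636/53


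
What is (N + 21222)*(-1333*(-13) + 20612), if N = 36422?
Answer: 2187071004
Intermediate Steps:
(N + 21222)*(-1333*(-13) + 20612) = (36422 + 21222)*(-1333*(-13) + 20612) = 57644*(17329 + 20612) = 57644*37941 = 2187071004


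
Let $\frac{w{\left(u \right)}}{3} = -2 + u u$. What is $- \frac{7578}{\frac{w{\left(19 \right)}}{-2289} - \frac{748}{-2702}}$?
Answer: $\frac{123992078}{3169} \approx 39127.0$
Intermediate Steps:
$w{\left(u \right)} = -6 + 3 u^{2}$ ($w{\left(u \right)} = 3 \left(-2 + u u\right) = 3 \left(-2 + u^{2}\right) = -6 + 3 u^{2}$)
$- \frac{7578}{\frac{w{\left(19 \right)}}{-2289} - \frac{748}{-2702}} = - \frac{7578}{\frac{-6 + 3 \cdot 19^{2}}{-2289} - \frac{748}{-2702}} = - \frac{7578}{\left(-6 + 3 \cdot 361\right) \left(- \frac{1}{2289}\right) - - \frac{374}{1351}} = - \frac{7578}{\left(-6 + 1083\right) \left(- \frac{1}{2289}\right) + \frac{374}{1351}} = - \frac{7578}{1077 \left(- \frac{1}{2289}\right) + \frac{374}{1351}} = - \frac{7578}{- \frac{359}{763} + \frac{374}{1351}} = - \frac{7578}{- \frac{28521}{147259}} = \left(-7578\right) \left(- \frac{147259}{28521}\right) = \frac{123992078}{3169}$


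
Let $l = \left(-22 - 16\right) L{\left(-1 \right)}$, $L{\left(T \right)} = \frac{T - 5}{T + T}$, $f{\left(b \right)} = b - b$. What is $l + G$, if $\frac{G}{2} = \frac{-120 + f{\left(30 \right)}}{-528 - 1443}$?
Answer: $- \frac{74818}{657} \approx -113.88$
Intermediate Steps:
$f{\left(b \right)} = 0$
$L{\left(T \right)} = \frac{-5 + T}{2 T}$
$l = -114$ ($l = \left(-22 - 16\right) \frac{-5 - 1}{2 \left(-1\right)} = - 38 \cdot \frac{1}{2} \left(-1\right) \left(-6\right) = \left(-38\right) 3 = -114$)
$G = \frac{80}{657}$ ($G = 2 \frac{-120 + 0}{-528 - 1443} = 2 \left(- \frac{120}{-1971}\right) = 2 \left(\left(-120\right) \left(- \frac{1}{1971}\right)\right) = 2 \cdot \frac{40}{657} = \frac{80}{657} \approx 0.12177$)
$l + G = -114 + \frac{80}{657} = - \frac{74818}{657}$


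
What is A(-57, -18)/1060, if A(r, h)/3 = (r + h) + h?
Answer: -279/1060 ≈ -0.26321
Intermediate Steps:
A(r, h) = 3*r + 6*h (A(r, h) = 3*((r + h) + h) = 3*((h + r) + h) = 3*(r + 2*h) = 3*r + 6*h)
A(-57, -18)/1060 = (3*(-57) + 6*(-18))/1060 = (-171 - 108)*(1/1060) = -279*1/1060 = -279/1060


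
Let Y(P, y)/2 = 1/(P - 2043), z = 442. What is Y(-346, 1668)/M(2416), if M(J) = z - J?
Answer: 1/2357943 ≈ 4.2410e-7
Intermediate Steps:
Y(P, y) = 2/(-2043 + P) (Y(P, y) = 2/(P - 2043) = 2/(-2043 + P))
M(J) = 442 - J
Y(-346, 1668)/M(2416) = (2/(-2043 - 346))/(442 - 1*2416) = (2/(-2389))/(442 - 2416) = (2*(-1/2389))/(-1974) = -2/2389*(-1/1974) = 1/2357943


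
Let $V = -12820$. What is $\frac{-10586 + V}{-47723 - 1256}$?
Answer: $\frac{23406}{48979} \approx 0.47788$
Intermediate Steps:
$\frac{-10586 + V}{-47723 - 1256} = \frac{-10586 - 12820}{-47723 - 1256} = - \frac{23406}{-48979} = \left(-23406\right) \left(- \frac{1}{48979}\right) = \frac{23406}{48979}$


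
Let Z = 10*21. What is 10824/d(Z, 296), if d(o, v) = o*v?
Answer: 451/2590 ≈ 0.17413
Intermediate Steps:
Z = 210
10824/d(Z, 296) = 10824/((210*296)) = 10824/62160 = 10824*(1/62160) = 451/2590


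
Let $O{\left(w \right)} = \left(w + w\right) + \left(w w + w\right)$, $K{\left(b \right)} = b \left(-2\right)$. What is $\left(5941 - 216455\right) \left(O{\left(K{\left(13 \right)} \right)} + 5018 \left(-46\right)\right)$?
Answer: $48466638220$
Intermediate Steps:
$K{\left(b \right)} = - 2 b$
$O{\left(w \right)} = w^{2} + 3 w$ ($O{\left(w \right)} = 2 w + \left(w^{2} + w\right) = 2 w + \left(w + w^{2}\right) = w^{2} + 3 w$)
$\left(5941 - 216455\right) \left(O{\left(K{\left(13 \right)} \right)} + 5018 \left(-46\right)\right) = \left(5941 - 216455\right) \left(\left(-2\right) 13 \left(3 - 26\right) + 5018 \left(-46\right)\right) = - 210514 \left(- 26 \left(3 - 26\right) - 230828\right) = - 210514 \left(\left(-26\right) \left(-23\right) - 230828\right) = - 210514 \left(598 - 230828\right) = \left(-210514\right) \left(-230230\right) = 48466638220$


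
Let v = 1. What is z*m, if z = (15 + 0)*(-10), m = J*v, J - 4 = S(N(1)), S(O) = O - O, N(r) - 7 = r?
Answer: -600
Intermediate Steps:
N(r) = 7 + r
S(O) = 0
J = 4 (J = 4 + 0 = 4)
m = 4 (m = 4*1 = 4)
z = -150 (z = 15*(-10) = -150)
z*m = -150*4 = -600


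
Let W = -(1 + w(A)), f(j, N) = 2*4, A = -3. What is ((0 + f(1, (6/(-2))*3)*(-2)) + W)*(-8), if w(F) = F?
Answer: 112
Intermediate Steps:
f(j, N) = 8
W = 2 (W = -(1 - 3) = -1*(-2) = 2)
((0 + f(1, (6/(-2))*3)*(-2)) + W)*(-8) = ((0 + 8*(-2)) + 2)*(-8) = ((0 - 16) + 2)*(-8) = (-16 + 2)*(-8) = -14*(-8) = 112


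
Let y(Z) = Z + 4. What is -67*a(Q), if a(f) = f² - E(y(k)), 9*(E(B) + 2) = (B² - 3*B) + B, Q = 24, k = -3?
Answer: -348601/9 ≈ -38733.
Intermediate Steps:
y(Z) = 4 + Z
E(B) = -2 - 2*B/9 + B²/9 (E(B) = -2 + ((B² - 3*B) + B)/9 = -2 + (B² - 2*B)/9 = -2 + (-2*B/9 + B²/9) = -2 - 2*B/9 + B²/9)
a(f) = 19/9 + f² (a(f) = f² - (-2 - 2*(4 - 3)/9 + (4 - 3)²/9) = f² - (-2 - 2/9*1 + (⅑)*1²) = f² - (-2 - 2/9 + (⅑)*1) = f² - (-2 - 2/9 + ⅑) = f² - 1*(-19/9) = f² + 19/9 = 19/9 + f²)
-67*a(Q) = -67*(19/9 + 24²) = -67*(19/9 + 576) = -67*5203/9 = -348601/9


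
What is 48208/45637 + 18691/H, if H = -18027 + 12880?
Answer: -604874591/234893639 ≈ -2.5751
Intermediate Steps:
H = -5147
48208/45637 + 18691/H = 48208/45637 + 18691/(-5147) = 48208*(1/45637) + 18691*(-1/5147) = 48208/45637 - 18691/5147 = -604874591/234893639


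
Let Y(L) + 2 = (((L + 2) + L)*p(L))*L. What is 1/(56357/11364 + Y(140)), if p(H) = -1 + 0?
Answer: -11364/448617091 ≈ -2.5331e-5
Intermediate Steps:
p(H) = -1
Y(L) = -2 + L*(-2 - 2*L) (Y(L) = -2 + (((L + 2) + L)*(-1))*L = -2 + (((2 + L) + L)*(-1))*L = -2 + ((2 + 2*L)*(-1))*L = -2 + (-2 - 2*L)*L = -2 + L*(-2 - 2*L))
1/(56357/11364 + Y(140)) = 1/(56357/11364 + (-2 - 2*140 - 2*140**2)) = 1/(56357*(1/11364) + (-2 - 280 - 2*19600)) = 1/(56357/11364 + (-2 - 280 - 39200)) = 1/(56357/11364 - 39482) = 1/(-448617091/11364) = -11364/448617091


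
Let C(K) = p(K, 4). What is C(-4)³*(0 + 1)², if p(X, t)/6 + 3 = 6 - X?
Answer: 74088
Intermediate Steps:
p(X, t) = 18 - 6*X (p(X, t) = -18 + 6*(6 - X) = -18 + (36 - 6*X) = 18 - 6*X)
C(K) = 18 - 6*K
C(-4)³*(0 + 1)² = (18 - 6*(-4))³*(0 + 1)² = (18 + 24)³*1² = 42³*1 = 74088*1 = 74088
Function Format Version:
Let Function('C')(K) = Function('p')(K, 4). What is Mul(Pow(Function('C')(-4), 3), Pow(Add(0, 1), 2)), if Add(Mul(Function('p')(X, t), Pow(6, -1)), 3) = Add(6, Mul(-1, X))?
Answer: 74088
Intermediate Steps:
Function('p')(X, t) = Add(18, Mul(-6, X)) (Function('p')(X, t) = Add(-18, Mul(6, Add(6, Mul(-1, X)))) = Add(-18, Add(36, Mul(-6, X))) = Add(18, Mul(-6, X)))
Function('C')(K) = Add(18, Mul(-6, K))
Mul(Pow(Function('C')(-4), 3), Pow(Add(0, 1), 2)) = Mul(Pow(Add(18, Mul(-6, -4)), 3), Pow(Add(0, 1), 2)) = Mul(Pow(Add(18, 24), 3), Pow(1, 2)) = Mul(Pow(42, 3), 1) = Mul(74088, 1) = 74088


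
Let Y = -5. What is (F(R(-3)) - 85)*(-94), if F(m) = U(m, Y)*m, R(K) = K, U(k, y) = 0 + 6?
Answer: 9682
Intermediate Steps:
U(k, y) = 6
F(m) = 6*m
(F(R(-3)) - 85)*(-94) = (6*(-3) - 85)*(-94) = (-18 - 85)*(-94) = -103*(-94) = 9682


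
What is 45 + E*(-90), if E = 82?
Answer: -7335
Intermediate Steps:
45 + E*(-90) = 45 + 82*(-90) = 45 - 7380 = -7335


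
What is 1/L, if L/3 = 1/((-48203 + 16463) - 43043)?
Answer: -74783/3 ≈ -24928.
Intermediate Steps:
L = -3/74783 (L = 3/((-48203 + 16463) - 43043) = 3/(-31740 - 43043) = 3/(-74783) = 3*(-1/74783) = -3/74783 ≈ -4.0116e-5)
1/L = 1/(-3/74783) = -74783/3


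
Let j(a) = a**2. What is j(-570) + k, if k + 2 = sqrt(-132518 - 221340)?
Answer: 324898 + I*sqrt(353858) ≈ 3.249e+5 + 594.86*I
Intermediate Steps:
k = -2 + I*sqrt(353858) (k = -2 + sqrt(-132518 - 221340) = -2 + sqrt(-353858) = -2 + I*sqrt(353858) ≈ -2.0 + 594.86*I)
j(-570) + k = (-570)**2 + (-2 + I*sqrt(353858)) = 324900 + (-2 + I*sqrt(353858)) = 324898 + I*sqrt(353858)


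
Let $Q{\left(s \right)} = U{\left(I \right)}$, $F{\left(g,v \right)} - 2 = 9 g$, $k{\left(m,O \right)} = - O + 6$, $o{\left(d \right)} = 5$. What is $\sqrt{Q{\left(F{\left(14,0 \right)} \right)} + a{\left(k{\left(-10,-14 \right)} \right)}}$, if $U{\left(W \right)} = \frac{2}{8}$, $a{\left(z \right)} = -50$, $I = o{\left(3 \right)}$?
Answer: $\frac{i \sqrt{199}}{2} \approx 7.0534 i$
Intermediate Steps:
$I = 5$
$k{\left(m,O \right)} = 6 - O$
$F{\left(g,v \right)} = 2 + 9 g$
$U{\left(W \right)} = \frac{1}{4}$ ($U{\left(W \right)} = 2 \cdot \frac{1}{8} = \frac{1}{4}$)
$Q{\left(s \right)} = \frac{1}{4}$
$\sqrt{Q{\left(F{\left(14,0 \right)} \right)} + a{\left(k{\left(-10,-14 \right)} \right)}} = \sqrt{\frac{1}{4} - 50} = \sqrt{- \frac{199}{4}} = \frac{i \sqrt{199}}{2}$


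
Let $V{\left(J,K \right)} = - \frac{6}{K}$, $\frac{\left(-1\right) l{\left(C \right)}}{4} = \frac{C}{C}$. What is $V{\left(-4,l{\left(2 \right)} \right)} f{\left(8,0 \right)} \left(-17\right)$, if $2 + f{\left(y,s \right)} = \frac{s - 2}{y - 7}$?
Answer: $102$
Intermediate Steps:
$l{\left(C \right)} = -4$ ($l{\left(C \right)} = - 4 \frac{C}{C} = \left(-4\right) 1 = -4$)
$f{\left(y,s \right)} = -2 + \frac{-2 + s}{-7 + y}$ ($f{\left(y,s \right)} = -2 + \frac{s - 2}{y - 7} = -2 + \frac{-2 + s}{-7 + y}$)
$V{\left(-4,l{\left(2 \right)} \right)} f{\left(8,0 \right)} \left(-17\right) = - \frac{6}{-4} \frac{12 + 0 - 16}{-7 + 8} \left(-17\right) = \left(-6\right) \left(- \frac{1}{4}\right) \frac{12 + 0 - 16}{1} \left(-17\right) = \frac{3 \cdot 1 \left(-4\right)}{2} \left(-17\right) = \frac{3}{2} \left(-4\right) \left(-17\right) = \left(-6\right) \left(-17\right) = 102$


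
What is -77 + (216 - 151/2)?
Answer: 127/2 ≈ 63.500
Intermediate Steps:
-77 + (216 - 151/2) = -77 + 281/2 = 127/2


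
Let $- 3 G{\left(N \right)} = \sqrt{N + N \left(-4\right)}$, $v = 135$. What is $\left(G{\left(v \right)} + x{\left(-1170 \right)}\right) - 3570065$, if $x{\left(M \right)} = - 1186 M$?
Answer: $-2182445 - 3 i \sqrt{5} \approx -2.1824 \cdot 10^{6} - 6.7082 i$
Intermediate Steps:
$G{\left(N \right)} = - \frac{\sqrt{3} \sqrt{- N}}{3}$ ($G{\left(N \right)} = - \frac{\sqrt{N + N \left(-4\right)}}{3} = - \frac{\sqrt{N - 4 N}}{3} = - \frac{\sqrt{- 3 N}}{3} = - \frac{\sqrt{3} \sqrt{- N}}{3}$)
$\left(G{\left(v \right)} + x{\left(-1170 \right)}\right) - 3570065 = \left(- \frac{\sqrt{3} \sqrt{\left(-1\right) 135}}{3} - -1387620\right) - 3570065 = \left(- \frac{\sqrt{3} \sqrt{-135}}{3} + 1387620\right) - 3570065 = \left(- \frac{\sqrt{3} \cdot 3 i \sqrt{15}}{3} + 1387620\right) - 3570065 = \left(- 3 i \sqrt{5} + 1387620\right) - 3570065 = \left(1387620 - 3 i \sqrt{5}\right) - 3570065 = -2182445 - 3 i \sqrt{5}$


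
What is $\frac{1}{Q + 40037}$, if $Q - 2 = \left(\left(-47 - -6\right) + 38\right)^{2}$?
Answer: $\frac{1}{40048} \approx 2.497 \cdot 10^{-5}$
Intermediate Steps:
$Q = 11$ ($Q = 2 + \left(\left(-47 - -6\right) + 38\right)^{2} = 2 + \left(\left(-47 + 6\right) + 38\right)^{2} = 2 + \left(-41 + 38\right)^{2} = 2 + \left(-3\right)^{2} = 2 + 9 = 11$)
$\frac{1}{Q + 40037} = \frac{1}{11 + 40037} = \frac{1}{40048}$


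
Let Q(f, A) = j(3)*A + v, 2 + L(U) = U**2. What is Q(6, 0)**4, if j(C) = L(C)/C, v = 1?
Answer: 1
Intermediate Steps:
L(U) = -2 + U**2
j(C) = (-2 + C**2)/C
Q(f, A) = 1 + 7*A/3 (Q(f, A) = (3 - 2/3)*A + 1 = 7*A/3 + 1 = 1 + 7*A/3)
Q(6, 0)**4 = (1 + (7/3)*0)**4 = (1 + 0)**4 = 1**4 = 1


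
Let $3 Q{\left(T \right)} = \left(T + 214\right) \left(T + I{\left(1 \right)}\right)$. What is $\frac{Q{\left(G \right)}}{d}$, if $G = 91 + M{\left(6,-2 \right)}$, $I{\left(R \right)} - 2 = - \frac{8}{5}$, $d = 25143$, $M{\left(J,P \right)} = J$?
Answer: $\frac{151457}{377145} \approx 0.40159$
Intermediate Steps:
$I{\left(R \right)} = \frac{2}{5}$ ($I{\left(R \right)} = 2 - \frac{8}{5} = \frac{2}{5}$)
$G = 97$ ($G = 91 + 6 = 97$)
$Q{\left(T \right)} = \frac{\left(214 + T\right) \left(\frac{2}{5} + T\right)}{3}$ ($Q{\left(T \right)} = \frac{\left(T + 214\right) \left(T + \frac{2}{5}\right)}{3} = \frac{\left(214 + T\right) \left(\frac{2}{5} + T\right)}{3}$)
$\frac{Q{\left(G \right)}}{d} = \frac{\frac{428}{15} + \frac{97^{2}}{3} + \frac{1072}{15} \cdot 97}{25143} = \left(\frac{428}{15} + \frac{1}{3} \cdot 9409 + \frac{103984}{15}\right) \frac{1}{25143} = \left(\frac{428}{15} + \frac{9409}{3} + \frac{103984}{15}\right) \frac{1}{25143} = \frac{151457}{15} \cdot \frac{1}{25143} = \frac{151457}{377145}$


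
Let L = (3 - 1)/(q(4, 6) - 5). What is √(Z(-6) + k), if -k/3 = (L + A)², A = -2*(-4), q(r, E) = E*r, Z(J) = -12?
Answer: 2*I*√18870/19 ≈ 14.46*I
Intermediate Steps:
A = 8
L = 2/19 (L = (3 - 1)/(6*4 - 5) = 2/(24 - 5) = 2/19 ≈ 0.10526)
k = -71148/361 (k = -3*(2/19 + 8)² = -3*(154/19)² = -3*23716/361 = -71148/361 ≈ -197.09)
√(Z(-6) + k) = √(-12 - 71148/361) = √(-75480/361) = 2*I*√18870/19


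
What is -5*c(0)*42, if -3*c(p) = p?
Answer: 0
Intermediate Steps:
c(p) = -p/3
-5*c(0)*42 = -(-5)*0/3*42 = -5*0*42 = 0*42 = 0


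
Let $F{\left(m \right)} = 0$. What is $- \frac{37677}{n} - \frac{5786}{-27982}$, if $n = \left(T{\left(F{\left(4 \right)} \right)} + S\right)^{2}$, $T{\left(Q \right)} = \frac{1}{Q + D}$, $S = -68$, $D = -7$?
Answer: $- \frac{8390521682}{1061119413} \approx -7.9072$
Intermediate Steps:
$T{\left(Q \right)} = \frac{1}{-7 + Q}$ ($T{\left(Q \right)} = \frac{1}{Q - 7} = \frac{1}{-7 + Q}$)
$n = \frac{227529}{49}$ ($n = \left(\frac{1}{-7 + 0} - 68\right)^{2} = \left(\frac{1}{-7} - 68\right)^{2} = \left(- \frac{1}{7} - 68\right)^{2} = \left(- \frac{477}{7}\right)^{2} = \frac{227529}{49} \approx 4643.4$)
$- \frac{37677}{n} - \frac{5786}{-27982} = - \frac{37677}{\frac{227529}{49}} - \frac{5786}{-27982} = \left(-37677\right) \frac{49}{227529} - - \frac{2893}{13991} = - \frac{615391}{75843} + \frac{2893}{13991} = - \frac{8390521682}{1061119413}$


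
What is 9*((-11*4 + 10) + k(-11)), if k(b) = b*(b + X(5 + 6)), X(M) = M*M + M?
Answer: -12285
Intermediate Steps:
X(M) = M + M² (X(M) = M² + M = M + M²)
k(b) = b*(132 + b) (k(b) = b*(b + (5 + 6)*(1 + (5 + 6))) = b*(b + 11*(1 + 11)) = b*(b + 11*12) = b*(b + 132) = b*(132 + b))
9*((-11*4 + 10) + k(-11)) = 9*((-11*4 + 10) - 11*(132 - 11)) = 9*((-44 + 10) - 11*121) = 9*(-34 - 1331) = 9*(-1365) = -12285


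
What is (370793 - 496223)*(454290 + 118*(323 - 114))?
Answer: -60074949360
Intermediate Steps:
(370793 - 496223)*(454290 + 118*(323 - 114)) = -125430*(454290 + 118*209) = -125430*(454290 + 24662) = -125430*478952 = -60074949360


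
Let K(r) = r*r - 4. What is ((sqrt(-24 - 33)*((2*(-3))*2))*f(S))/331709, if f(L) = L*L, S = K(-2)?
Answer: 0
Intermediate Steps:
K(r) = -4 + r**2 (K(r) = r**2 - 4 = -4 + r**2)
S = 0 (S = -4 + (-2)**2 = -4 + 4 = 0)
f(L) = L**2
((sqrt(-24 - 33)*((2*(-3))*2))*f(S))/331709 = ((sqrt(-24 - 33)*((2*(-3))*2))*0**2)/331709 = ((sqrt(-57)*(-6*2))*0)*(1/331709) = (((I*sqrt(57))*(-12))*0)*(1/331709) = (-12*I*sqrt(57)*0)*(1/331709) = 0*(1/331709) = 0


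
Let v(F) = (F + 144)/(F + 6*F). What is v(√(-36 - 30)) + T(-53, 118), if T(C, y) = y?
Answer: 827/7 - 24*I*√66/77 ≈ 118.14 - 2.5322*I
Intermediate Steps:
v(F) = (144 + F)/(7*F) (v(F) = (144 + F)/((7*F)) = (144 + F)*(1/(7*F)) = (144 + F)/(7*F))
v(√(-36 - 30)) + T(-53, 118) = (144 + √(-36 - 30))/(7*(√(-36 - 30))) + 118 = (144 + √(-66))/(7*(√(-66))) + 118 = (144 + I*√66)/(7*((I*√66))) + 118 = (-I*√66/66)*(144 + I*√66)/7 + 118 = -I*√66*(144 + I*√66)/462 + 118 = 118 - I*√66*(144 + I*√66)/462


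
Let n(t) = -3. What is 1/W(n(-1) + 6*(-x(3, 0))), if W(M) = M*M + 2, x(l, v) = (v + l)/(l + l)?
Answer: 1/38 ≈ 0.026316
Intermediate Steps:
x(l, v) = (l + v)/(2*l) (x(l, v) = (l + v)/((2*l)) = (l + v)*(1/(2*l)) = (l + v)/(2*l))
W(M) = 2 + M**2 (W(M) = M**2 + 2 = 2 + M**2)
1/W(n(-1) + 6*(-x(3, 0))) = 1/(2 + (-3 + 6*(-(3 + 0)/(2*3)))**2) = 1/(2 + (-3 + 6*(-3/(2*3)))**2) = 1/(2 + (-3 + 6*(-1*1/2))**2) = 1/(2 + (-3 + 6*(-1/2))**2) = 1/(2 + (-3 - 3)**2) = 1/(2 + (-6)**2) = 1/(2 + 36) = 1/38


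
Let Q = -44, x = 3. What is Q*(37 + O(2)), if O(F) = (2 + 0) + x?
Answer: -1848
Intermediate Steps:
O(F) = 5 (O(F) = (2 + 0) + 3 = 2 + 3 = 5)
Q*(37 + O(2)) = -44*(37 + 5) = -44*42 = -1848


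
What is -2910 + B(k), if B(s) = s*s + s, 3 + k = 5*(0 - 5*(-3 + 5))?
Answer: -154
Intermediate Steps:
k = -53 (k = -3 + 5*(0 - 5*(-3 + 5)) = -3 + 5*(0 - 5*2) = -3 + 5*(0 - 10) = -3 + 5*(-10) = -3 - 50 = -53)
B(s) = s + s**2 (B(s) = s**2 + s = s + s**2)
-2910 + B(k) = -2910 - 53*(1 - 53) = -2910 - 53*(-52) = -2910 + 2756 = -154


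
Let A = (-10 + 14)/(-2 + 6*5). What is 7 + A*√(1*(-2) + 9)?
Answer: 7 + √7/7 ≈ 7.3780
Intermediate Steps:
A = ⅐ (A = 4/(-2 + 30) = 4/28 = 4*(1/28) = ⅐ ≈ 0.14286)
7 + A*√(1*(-2) + 9) = 7 + √(1*(-2) + 9)/7 = 7 + √(-2 + 9)/7 = 7 + √7/7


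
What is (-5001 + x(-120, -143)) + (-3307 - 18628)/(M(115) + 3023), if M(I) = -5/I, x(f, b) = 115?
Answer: -340218313/69528 ≈ -4893.3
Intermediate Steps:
(-5001 + x(-120, -143)) + (-3307 - 18628)/(M(115) + 3023) = (-5001 + 115) + (-3307 - 18628)/(-5/115 + 3023) = -4886 - 21935/(-5*1/115 + 3023) = -4886 - 21935/(-1/23 + 3023) = -4886 - 21935/69528/23 = -4886 - 21935*23/69528 = -4886 - 504505/69528 = -340218313/69528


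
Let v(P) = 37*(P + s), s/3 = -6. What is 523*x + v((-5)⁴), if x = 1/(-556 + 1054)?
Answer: 11185105/498 ≈ 22460.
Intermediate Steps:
s = -18 (s = 3*(-6) = -18)
x = 1/498 ≈ 0.0020080
v(P) = -666 + 37*P (v(P) = 37*(P - 18) = 37*(-18 + P) = -666 + 37*P)
523*x + v((-5)⁴) = 523*(1/498) + (-666 + 37*(-5)⁴) = 523/498 + (-666 + 37*625) = 523/498 + (-666 + 23125) = 523/498 + 22459 = 11185105/498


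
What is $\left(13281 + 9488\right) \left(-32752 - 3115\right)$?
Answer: $-816655723$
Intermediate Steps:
$\left(13281 + 9488\right) \left(-32752 - 3115\right) = 22769 \left(-35867\right) = -816655723$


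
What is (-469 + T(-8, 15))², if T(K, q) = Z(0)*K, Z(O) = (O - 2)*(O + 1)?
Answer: 205209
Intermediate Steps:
Z(O) = (1 + O)*(-2 + O) (Z(O) = (-2 + O)*(1 + O) = (1 + O)*(-2 + O))
T(K, q) = -2*K (T(K, q) = (-2 + 0² - 1*0)*K = (-2 + 0 + 0)*K = -2*K)
(-469 + T(-8, 15))² = (-469 - 2*(-8))² = (-469 + 16)² = (-453)² = 205209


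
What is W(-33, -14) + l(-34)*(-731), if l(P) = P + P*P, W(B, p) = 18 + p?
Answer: -820178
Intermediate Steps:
l(P) = P + P**2
W(-33, -14) + l(-34)*(-731) = (18 - 14) - 34*(1 - 34)*(-731) = 4 - 34*(-33)*(-731) = 4 + 1122*(-731) = 4 - 820182 = -820178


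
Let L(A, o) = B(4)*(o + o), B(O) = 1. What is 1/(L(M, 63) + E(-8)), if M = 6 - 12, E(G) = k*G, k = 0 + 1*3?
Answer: 1/102 ≈ 0.0098039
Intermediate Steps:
k = 3 (k = 0 + 3 = 3)
E(G) = 3*G
M = -6
L(A, o) = 2*o (L(A, o) = 1*(o + o) = 1*(2*o) = 2*o)
1/(L(M, 63) + E(-8)) = 1/(2*63 + 3*(-8)) = 1/(126 - 24) = 1/102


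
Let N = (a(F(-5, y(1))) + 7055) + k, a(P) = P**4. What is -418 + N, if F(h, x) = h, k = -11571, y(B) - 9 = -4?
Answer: -4309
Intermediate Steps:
y(B) = 5 (y(B) = 9 - 4 = 5)
N = -3891 (N = ((-5)**4 + 7055) - 11571 = (625 + 7055) - 11571 = 7680 - 11571 = -3891)
-418 + N = -418 - 3891 = -4309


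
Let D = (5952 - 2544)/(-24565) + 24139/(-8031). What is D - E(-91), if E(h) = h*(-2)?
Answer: -36525579913/197281515 ≈ -185.14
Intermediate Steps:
D = -620344183/197281515 (D = 3408*(-1/24565) + 24139*(-1/8031) = -3408/24565 - 24139/8031 = -620344183/197281515 ≈ -3.1445)
E(h) = -2*h
D - E(-91) = -620344183/197281515 - (-2)*(-91) = -620344183/197281515 - 1*182 = -620344183/197281515 - 182 = -36525579913/197281515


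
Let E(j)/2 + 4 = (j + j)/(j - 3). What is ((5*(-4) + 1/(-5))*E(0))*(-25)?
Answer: -4040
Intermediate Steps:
E(j) = -8 + 4*j/(-3 + j) (E(j) = -8 + 2*((j + j)/(j - 3)) = -8 + 2*((2*j)/(-3 + j)) = -8 + 2*(2*j/(-3 + j)) = -8 + 4*j/(-3 + j))
((5*(-4) + 1/(-5))*E(0))*(-25) = ((5*(-4) + 1/(-5))*(4*(6 - 1*0)/(-3 + 0)))*(-25) = ((-20 - 1/5)*(4*(6 + 0)/(-3)))*(-25) = -404*(-1)*6/(5*3)*(-25) = -101/5*(-8)*(-25) = (808/5)*(-25) = -4040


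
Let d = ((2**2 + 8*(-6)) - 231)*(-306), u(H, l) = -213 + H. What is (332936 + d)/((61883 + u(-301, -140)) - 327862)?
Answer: -417086/266493 ≈ -1.5651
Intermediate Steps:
d = 84150 (d = ((4 - 48) - 231)*(-306) = (-44 - 231)*(-306) = -275*(-306) = 84150)
(332936 + d)/((61883 + u(-301, -140)) - 327862) = (332936 + 84150)/((61883 + (-213 - 301)) - 327862) = 417086/((61883 - 514) - 327862) = 417086/(61369 - 327862) = 417086/(-266493) = 417086*(-1/266493) = -417086/266493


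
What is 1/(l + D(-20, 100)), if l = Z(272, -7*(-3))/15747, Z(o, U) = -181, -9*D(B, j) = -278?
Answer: 261/8059 ≈ 0.032386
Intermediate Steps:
D(B, j) = 278/9 (D(B, j) = -⅑*(-278) = 278/9)
l = -1/87 (l = -181/15747 = -181*1/15747 = -1/87 ≈ -0.011494)
1/(l + D(-20, 100)) = 1/(-1/87 + 278/9) = 1/(8059/261) = 261/8059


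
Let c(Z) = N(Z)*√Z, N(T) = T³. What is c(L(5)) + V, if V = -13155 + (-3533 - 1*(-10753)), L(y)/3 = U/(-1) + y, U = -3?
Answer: -5935 + 27648*√6 ≈ 61789.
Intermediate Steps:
L(y) = 9 + 3*y (L(y) = 3*(-3/(-1) + y) = 3*(-3*(-1) + y) = 3*(3 + y) = 9 + 3*y)
c(Z) = Z^(7/2) (c(Z) = Z³*√Z = Z^(7/2))
V = -5935 (V = -13155 + (-3533 + 10753) = -13155 + 7220 = -5935)
c(L(5)) + V = (9 + 3*5)^(7/2) - 5935 = (9 + 15)^(7/2) - 5935 = 24^(7/2) - 5935 = 27648*√6 - 5935 = -5935 + 27648*√6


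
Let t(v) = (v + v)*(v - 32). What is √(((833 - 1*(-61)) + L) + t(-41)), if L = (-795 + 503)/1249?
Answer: 2*√2683110543/1249 ≈ 82.944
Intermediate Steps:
L = -292/1249 (L = -292*1/1249 = -292/1249 ≈ -0.23379)
t(v) = 2*v*(-32 + v) (t(v) = (2*v)*(-32 + v) = 2*v*(-32 + v))
√(((833 - 1*(-61)) + L) + t(-41)) = √(((833 - 1*(-61)) - 292/1249) + 2*(-41)*(-32 - 41)) = √(((833 + 61) - 292/1249) + 2*(-41)*(-73)) = √((894 - 292/1249) + 5986) = √(1116314/1249 + 5986) = √(8592828/1249) = 2*√2683110543/1249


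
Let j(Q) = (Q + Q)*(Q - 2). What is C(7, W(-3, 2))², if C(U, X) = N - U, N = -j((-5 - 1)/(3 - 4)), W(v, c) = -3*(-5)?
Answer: 3025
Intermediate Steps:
j(Q) = 2*Q*(-2 + Q) (j(Q) = (2*Q)*(-2 + Q) = 2*Q*(-2 + Q))
W(v, c) = 15
N = -48 (N = -2*(-5 - 1)/(3 - 4)*(-2 + (-5 - 1)/(3 - 4)) = -2*(-6/(-1))*(-2 - 6/(-1)) = -2*(-6*(-1))*(-2 - 6*(-1)) = -2*6*(-2 + 6) = -2*6*4 = -1*48 = -48)
C(U, X) = -48 - U
C(7, W(-3, 2))² = (-48 - 1*7)² = (-48 - 7)² = (-55)² = 3025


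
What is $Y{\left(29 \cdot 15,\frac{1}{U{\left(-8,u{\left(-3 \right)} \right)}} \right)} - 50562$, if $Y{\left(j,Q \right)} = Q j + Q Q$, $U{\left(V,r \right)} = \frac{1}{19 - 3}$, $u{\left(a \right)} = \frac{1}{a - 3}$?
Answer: $-43346$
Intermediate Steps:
$u{\left(a \right)} = \frac{1}{-3 + a}$
$U{\left(V,r \right)} = \frac{1}{16}$
$Y{\left(j,Q \right)} = Q^{2} + Q j$ ($Y{\left(j,Q \right)} = Q j + Q^{2} = Q^{2} + Q j$)
$Y{\left(29 \cdot 15,\frac{1}{U{\left(-8,u{\left(-3 \right)} \right)}} \right)} - 50562 = \frac{1}{\frac{1}{16}} \left(\frac{1}{\frac{1}{16}} + 29 \cdot 15\right) - 50562 = 16 \left(16 + 435\right) - 50562 = 16 \cdot 451 - 50562 = 7216 - 50562 = -43346$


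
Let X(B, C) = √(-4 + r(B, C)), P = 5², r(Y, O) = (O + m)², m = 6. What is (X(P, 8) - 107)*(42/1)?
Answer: -4494 + 336*√3 ≈ -3912.0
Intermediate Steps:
r(Y, O) = (6 + O)² (r(Y, O) = (O + 6)² = (6 + O)²)
P = 25
X(B, C) = √(-4 + (6 + C)²)
(X(P, 8) - 107)*(42/1) = (√(-4 + (6 + 8)²) - 107)*(42/1) = (√(-4 + 14²) - 107)*(42*1) = (√(-4 + 196) - 107)*42 = (√192 - 107)*42 = (8*√3 - 107)*42 = (-107 + 8*√3)*42 = -4494 + 336*√3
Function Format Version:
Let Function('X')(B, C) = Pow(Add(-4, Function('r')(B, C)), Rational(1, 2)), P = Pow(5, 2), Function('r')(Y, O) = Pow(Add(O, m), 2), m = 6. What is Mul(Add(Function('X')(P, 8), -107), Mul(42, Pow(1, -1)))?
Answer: Add(-4494, Mul(336, Pow(3, Rational(1, 2)))) ≈ -3912.0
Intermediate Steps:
Function('r')(Y, O) = Pow(Add(6, O), 2) (Function('r')(Y, O) = Pow(Add(O, 6), 2) = Pow(Add(6, O), 2))
P = 25
Function('X')(B, C) = Pow(Add(-4, Pow(Add(6, C), 2)), Rational(1, 2))
Mul(Add(Function('X')(P, 8), -107), Mul(42, Pow(1, -1))) = Mul(Add(Pow(Add(-4, Pow(Add(6, 8), 2)), Rational(1, 2)), -107), Mul(42, Pow(1, -1))) = Mul(Add(Pow(Add(-4, Pow(14, 2)), Rational(1, 2)), -107), Mul(42, 1)) = Mul(Add(Pow(Add(-4, 196), Rational(1, 2)), -107), 42) = Mul(Add(Pow(192, Rational(1, 2)), -107), 42) = Mul(Add(Mul(8, Pow(3, Rational(1, 2))), -107), 42) = Mul(Add(-107, Mul(8, Pow(3, Rational(1, 2)))), 42) = Add(-4494, Mul(336, Pow(3, Rational(1, 2))))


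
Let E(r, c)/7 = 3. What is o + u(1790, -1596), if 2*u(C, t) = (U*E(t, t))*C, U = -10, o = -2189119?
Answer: -2377069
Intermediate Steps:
E(r, c) = 21 (E(r, c) = 7*3 = 21)
u(C, t) = -105*C (u(C, t) = ((-10*21)*C)/2 = (-210*C)/2 = -105*C)
o + u(1790, -1596) = -2189119 - 105*1790 = -2189119 - 187950 = -2377069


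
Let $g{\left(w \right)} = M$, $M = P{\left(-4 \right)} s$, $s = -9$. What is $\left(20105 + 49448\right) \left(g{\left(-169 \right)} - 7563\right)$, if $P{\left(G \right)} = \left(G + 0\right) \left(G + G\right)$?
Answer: $-546060603$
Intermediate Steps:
$P{\left(G \right)} = 2 G^{2}$ ($P{\left(G \right)} = G 2 G = 2 G^{2}$)
$M = -288$ ($M = 2 \left(-4\right)^{2} \left(-9\right) = 2 \cdot 16 \left(-9\right) = 32 \left(-9\right) = -288$)
$g{\left(w \right)} = -288$
$\left(20105 + 49448\right) \left(g{\left(-169 \right)} - 7563\right) = \left(20105 + 49448\right) \left(-288 - 7563\right) = 69553 \left(-7851\right) = -546060603$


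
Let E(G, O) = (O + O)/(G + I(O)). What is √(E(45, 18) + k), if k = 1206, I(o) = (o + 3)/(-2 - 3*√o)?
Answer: √(27762 + 162918*√2)/√(23 + 135*√2) ≈ 34.739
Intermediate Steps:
I(o) = (3 + o)/(-2 - 3*√o)
E(G, O) = 2*O/(G + (-3 - O)/(2 + 3*√O)) (E(G, O) = (O + O)/(G + (-3 - O)/(2 + 3*√O)) = (2*O)/(G + (-3 - O)/(2 + 3*√O)) = 2*O/(G + (-3 - O)/(2 + 3*√O)))
√(E(45, 18) + k) = √(2*18*(2 + 3*√18)/(-3 - 1*18 + 45*(2 + 3*√18)) + 1206) = √(2*18*(2 + 3*(3*√2))/(-3 - 18 + 45*(2 + 3*(3*√2))) + 1206) = √(2*18*(2 + 9*√2)/(-3 - 18 + 45*(2 + 9*√2)) + 1206) = √(2*18*(2 + 9*√2)/(-3 - 18 + (90 + 405*√2)) + 1206) = √(2*18*(2 + 9*√2)/(69 + 405*√2) + 1206) = √(36*(2 + 9*√2)/(69 + 405*√2) + 1206) = √(1206 + 36*(2 + 9*√2)/(69 + 405*√2))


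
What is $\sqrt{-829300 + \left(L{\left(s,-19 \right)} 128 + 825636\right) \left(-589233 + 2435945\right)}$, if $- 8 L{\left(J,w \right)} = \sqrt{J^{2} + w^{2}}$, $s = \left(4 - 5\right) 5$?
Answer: $2 \sqrt{381177769883 - 7386848 \sqrt{386}} \approx 1.2346 \cdot 10^{6}$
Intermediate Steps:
$s = -5$ ($s = \left(-1\right) 5 = -5$)
$L{\left(J,w \right)} = - \frac{\sqrt{J^{2} + w^{2}}}{8}$
$\sqrt{-829300 + \left(L{\left(s,-19 \right)} 128 + 825636\right) \left(-589233 + 2435945\right)} = \sqrt{-829300 + \left(- \frac{\sqrt{\left(-5\right)^{2} + \left(-19\right)^{2}}}{8} \cdot 128 + 825636\right) \left(-589233 + 2435945\right)} = \sqrt{-829300 + \left(- \frac{\sqrt{25 + 361}}{8} \cdot 128 + 825636\right) 1846712} = \sqrt{-829300 + \left(- \frac{\sqrt{386}}{8} \cdot 128 + 825636\right) 1846712} = \sqrt{-829300 + \left(- 16 \sqrt{386} + 825636\right) 1846712} = \sqrt{-829300 + \left(825636 - 16 \sqrt{386}\right) 1846712} = \sqrt{-829300 + \left(1524711908832 - 29547392 \sqrt{386}\right)} = \sqrt{1524711079532 - 29547392 \sqrt{386}}$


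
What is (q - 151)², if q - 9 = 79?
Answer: 3969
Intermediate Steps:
q = 88 (q = 9 + 79 = 88)
(q - 151)² = (88 - 151)² = (-63)² = 3969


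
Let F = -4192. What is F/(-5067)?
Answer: 4192/5067 ≈ 0.82731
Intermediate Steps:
F/(-5067) = -4192/(-5067) = -4192*(-1/5067) = 4192/5067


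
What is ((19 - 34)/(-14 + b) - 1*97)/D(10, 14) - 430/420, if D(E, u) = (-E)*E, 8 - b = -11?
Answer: -1/42 ≈ -0.023810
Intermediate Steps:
b = 19 (b = 8 - 1*(-11) = 8 + 11 = 19)
D(E, u) = -E²
((19 - 34)/(-14 + b) - 1*97)/D(10, 14) - 430/420 = ((19 - 34)/(-14 + 19) - 1*97)/((-1*10²)) - 430/420 = (-15/5 - 97)/((-1*100)) - 430*1/420 = (-15*⅕ - 97)/(-100) - 43/42 = (-3 - 97)*(-1/100) - 43/42 = -100*(-1/100) - 43/42 = 1 - 43/42 = -1/42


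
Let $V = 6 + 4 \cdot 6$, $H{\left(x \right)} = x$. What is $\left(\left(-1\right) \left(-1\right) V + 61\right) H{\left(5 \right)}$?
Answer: $455$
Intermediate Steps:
$V = 30$ ($V = 6 + 24 = 30$)
$\left(\left(-1\right) \left(-1\right) V + 61\right) H{\left(5 \right)} = \left(\left(-1\right) \left(-1\right) 30 + 61\right) 5 = \left(1 \cdot 30 + 61\right) 5 = \left(30 + 61\right) 5 = 91 \cdot 5 = 455$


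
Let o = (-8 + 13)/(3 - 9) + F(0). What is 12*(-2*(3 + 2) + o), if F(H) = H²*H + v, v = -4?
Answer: -178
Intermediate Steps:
F(H) = -4 + H³ (F(H) = H²*H - 4 = H³ - 4 = -4 + H³)
o = -29/6 (o = (-8 + 13)/(3 - 9) + (-4 + 0³) = 5/(-6) + (-4 + 0) = 5*(-⅙) - 4 = -⅚ - 4 = -29/6 ≈ -4.8333)
12*(-2*(3 + 2) + o) = 12*(-2*(3 + 2) - 29/6) = 12*(-2*5 - 29/6) = 12*(-10 - 29/6) = 12*(-89/6) = -178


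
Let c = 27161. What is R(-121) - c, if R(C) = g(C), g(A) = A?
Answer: -27282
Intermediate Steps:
R(C) = C
R(-121) - c = -121 - 1*27161 = -121 - 27161 = -27282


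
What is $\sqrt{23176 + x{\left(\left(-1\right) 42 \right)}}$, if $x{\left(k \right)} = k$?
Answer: $\sqrt{23134} \approx 152.1$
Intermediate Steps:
$\sqrt{23176 + x{\left(\left(-1\right) 42 \right)}} = \sqrt{23176 - 42} = \sqrt{23134}$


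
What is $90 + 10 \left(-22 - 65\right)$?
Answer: $-780$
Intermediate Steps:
$90 + 10 \left(-22 - 65\right) = 90 + 10 \left(-87\right) = 90 - 870 = -780$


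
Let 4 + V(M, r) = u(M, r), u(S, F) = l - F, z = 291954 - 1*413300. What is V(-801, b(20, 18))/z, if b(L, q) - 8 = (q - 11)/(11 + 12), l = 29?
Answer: -192/1395479 ≈ -0.00013759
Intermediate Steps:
b(L, q) = 173/23 + q/23 (b(L, q) = 8 + (q - 11)/(11 + 12) = 8 + (-11 + q)/23 = 8 + (-11 + q)*(1/23) = 8 + (-11/23 + q/23) = 173/23 + q/23)
z = -121346 (z = 291954 - 413300 = -121346)
u(S, F) = 29 - F
V(M, r) = 25 - r (V(M, r) = -4 + (29 - r) = 25 - r)
V(-801, b(20, 18))/z = (25 - (173/23 + (1/23)*18))/(-121346) = (25 - (173/23 + 18/23))*(-1/121346) = (25 - 1*191/23)*(-1/121346) = (25 - 191/23)*(-1/121346) = (384/23)*(-1/121346) = -192/1395479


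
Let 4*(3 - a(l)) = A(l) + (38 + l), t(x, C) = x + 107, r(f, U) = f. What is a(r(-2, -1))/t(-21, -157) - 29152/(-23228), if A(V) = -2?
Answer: 1189659/998804 ≈ 1.1911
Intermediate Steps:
t(x, C) = 107 + x
a(l) = -6 - l/4 (a(l) = 3 - (-2 + (38 + l))/4 = 3 - (36 + l)/4 = 3 + (-9 - l/4) = -6 - l/4)
a(r(-2, -1))/t(-21, -157) - 29152/(-23228) = (-6 - ¼*(-2))/(107 - 21) - 29152/(-23228) = (-6 + ½)/86 - 29152*(-1/23228) = -11/2*1/86 + 7288/5807 = -11/172 + 7288/5807 = 1189659/998804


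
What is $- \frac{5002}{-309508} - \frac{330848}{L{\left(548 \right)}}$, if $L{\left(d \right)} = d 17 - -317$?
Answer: $- \frac{51175959259}{1490745282} \approx -34.329$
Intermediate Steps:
$L{\left(d \right)} = 317 + 17 d$ ($L{\left(d \right)} = 17 d + 317 = 317 + 17 d$)
$- \frac{5002}{-309508} - \frac{330848}{L{\left(548 \right)}} = - \frac{5002}{-309508} - \frac{330848}{317 + 17 \cdot 548} = \left(-5002\right) \left(- \frac{1}{309508}\right) - \frac{330848}{317 + 9316} = \frac{2501}{154754} - \frac{330848}{9633} = - \frac{51175959259}{1490745282}$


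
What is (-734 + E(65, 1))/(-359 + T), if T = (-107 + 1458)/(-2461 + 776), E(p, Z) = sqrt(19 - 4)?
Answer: 618395/303133 - 1685*sqrt(15)/606266 ≈ 2.0292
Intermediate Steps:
E(p, Z) = sqrt(15)
T = -1351/1685 (T = 1351/(-1685) = 1351*(-1/1685) = -1351/1685 ≈ -0.80178)
(-734 + E(65, 1))/(-359 + T) = (-734 + sqrt(15))/(-359 - 1351/1685) = (-734 + sqrt(15))/(-606266/1685) = (-734 + sqrt(15))*(-1685/606266) = 618395/303133 - 1685*sqrt(15)/606266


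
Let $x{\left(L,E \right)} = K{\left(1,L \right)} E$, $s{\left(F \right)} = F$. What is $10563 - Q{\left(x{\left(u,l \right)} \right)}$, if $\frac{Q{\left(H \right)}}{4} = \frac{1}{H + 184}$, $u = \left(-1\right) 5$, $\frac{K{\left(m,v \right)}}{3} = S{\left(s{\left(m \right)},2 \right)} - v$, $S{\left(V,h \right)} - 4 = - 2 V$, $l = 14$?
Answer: $\frac{2524555}{239} \approx 10563.0$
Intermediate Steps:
$S{\left(V,h \right)} = 4 - 2 V$
$K{\left(m,v \right)} = 12 - 6 m - 3 v$ ($K{\left(m,v \right)} = 3 \left(\left(4 - 2 m\right) - v\right) = 3 \left(4 - v - 2 m\right) = 12 - 6 m - 3 v$)
$u = -5$
$x{\left(L,E \right)} = E \left(6 - 3 L\right)$ ($x{\left(L,E \right)} = \left(12 - 6 - 3 L\right) E = \left(6 - 3 L\right) E = E \left(6 - 3 L\right)$)
$Q{\left(H \right)} = \frac{4}{184 + H}$ ($Q{\left(H \right)} = \frac{4}{H + 184} = \frac{4}{184 + H}$)
$10563 - Q{\left(x{\left(u,l \right)} \right)} = 10563 - \frac{4}{184 + 3 \cdot 14 \left(2 - -5\right)} = 10563 - \frac{4}{184 + 3 \cdot 14 \left(2 + 5\right)} = 10563 - \frac{4}{184 + 3 \cdot 14 \cdot 7} = 10563 - \frac{4}{184 + 294} = 10563 - \frac{4}{478} = 10563 - 4 \cdot \frac{1}{478} = 10563 - \frac{2}{239} = \frac{2524555}{239}$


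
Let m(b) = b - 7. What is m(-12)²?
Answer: 361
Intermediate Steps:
m(b) = -7 + b
m(-12)² = (-7 - 12)² = (-19)² = 361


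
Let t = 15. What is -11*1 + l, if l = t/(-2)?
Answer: -37/2 ≈ -18.500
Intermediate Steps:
l = -15/2 (l = 15/(-2) = 15*(-½) = -15/2 ≈ -7.5000)
-11*1 + l = -11*1 - 15/2 = -11 - 15/2 = -37/2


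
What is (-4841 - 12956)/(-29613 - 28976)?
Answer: 17797/58589 ≈ 0.30376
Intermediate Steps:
(-4841 - 12956)/(-29613 - 28976) = -17797/(-58589) = -17797*(-1/58589) = 17797/58589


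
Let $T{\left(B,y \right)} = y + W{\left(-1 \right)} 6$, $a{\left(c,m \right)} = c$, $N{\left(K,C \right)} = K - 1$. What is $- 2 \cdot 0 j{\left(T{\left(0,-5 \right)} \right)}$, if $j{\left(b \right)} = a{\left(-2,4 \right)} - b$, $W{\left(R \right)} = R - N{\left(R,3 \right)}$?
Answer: $0$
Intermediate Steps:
$N{\left(K,C \right)} = -1 + K$
$W{\left(R \right)} = 1$ ($W{\left(R \right)} = R - \left(-1 + R\right) = 1$)
$T{\left(B,y \right)} = 6 + y$ ($T{\left(B,y \right)} = y + 1 \cdot 6 = y + 6 = 6 + y$)
$j{\left(b \right)} = -2 - b$
$- 2 \cdot 0 j{\left(T{\left(0,-5 \right)} \right)} = - 2 \cdot 0 \left(-2 - \left(6 - 5\right)\right) = - 2 \cdot 0 \left(-2 - 1\right) = - 2 \cdot 0 \left(-3\right) = \left(-2\right) 0 = 0$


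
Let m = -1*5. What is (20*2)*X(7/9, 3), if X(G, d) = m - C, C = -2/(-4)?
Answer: -220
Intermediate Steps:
C = ½ (C = -2*(-¼) = ½ ≈ 0.50000)
m = -5
X(G, d) = -11/2 (X(G, d) = -5 - 1*½ = -5 - ½ = -11/2)
(20*2)*X(7/9, 3) = (20*2)*(-11/2) = 40*(-11/2) = -220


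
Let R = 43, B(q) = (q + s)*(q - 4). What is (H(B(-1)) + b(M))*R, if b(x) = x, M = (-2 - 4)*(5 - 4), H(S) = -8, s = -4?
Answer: -602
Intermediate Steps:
B(q) = (-4 + q)**2 (B(q) = (q - 4)*(q - 4) = (-4 + q)*(-4 + q) = (-4 + q)**2)
M = -6 (M = -6*1 = -6)
(H(B(-1)) + b(M))*R = (-8 - 6)*43 = -14*43 = -602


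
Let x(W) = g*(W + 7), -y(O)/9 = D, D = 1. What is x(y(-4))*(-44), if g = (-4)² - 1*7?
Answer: 792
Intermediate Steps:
y(O) = -9 (y(O) = -9*1 = -9)
g = 9 (g = 16 - 7 = 9)
x(W) = 63 + 9*W (x(W) = 9*(W + 7) = 9*(7 + W) = 63 + 9*W)
x(y(-4))*(-44) = (63 + 9*(-9))*(-44) = (63 - 81)*(-44) = -18*(-44) = 792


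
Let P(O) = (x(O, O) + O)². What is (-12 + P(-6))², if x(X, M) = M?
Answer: 17424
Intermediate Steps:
P(O) = 4*O² (P(O) = (O + O)² = (2*O)² = 4*O²)
(-12 + P(-6))² = (-12 + 4*(-6)²)² = (-12 + 4*36)² = (-12 + 144)² = 132² = 17424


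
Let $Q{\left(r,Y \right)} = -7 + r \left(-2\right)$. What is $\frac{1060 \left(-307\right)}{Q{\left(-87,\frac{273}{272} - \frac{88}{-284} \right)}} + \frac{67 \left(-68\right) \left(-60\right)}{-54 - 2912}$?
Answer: $- \frac{505423420}{247661} \approx -2040.8$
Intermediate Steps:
$Q{\left(r,Y \right)} = -7 - 2 r$
$\frac{1060 \left(-307\right)}{Q{\left(-87,\frac{273}{272} - \frac{88}{-284} \right)}} + \frac{67 \left(-68\right) \left(-60\right)}{-54 - 2912} = \frac{1060 \left(-307\right)}{-7 - -174} + \frac{67 \left(-68\right) \left(-60\right)}{-54 - 2912} = - \frac{325420}{-7 + 174} + \frac{\left(-4556\right) \left(-60\right)}{-54 - 2912} = - \frac{325420}{167} + \frac{273360}{-2966} = \left(-325420\right) \frac{1}{167} + 273360 \left(- \frac{1}{2966}\right) = - \frac{325420}{167} - \frac{136680}{1483} = - \frac{505423420}{247661}$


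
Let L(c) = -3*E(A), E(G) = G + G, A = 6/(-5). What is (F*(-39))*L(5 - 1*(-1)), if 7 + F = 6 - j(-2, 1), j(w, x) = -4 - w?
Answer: -1404/5 ≈ -280.80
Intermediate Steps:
A = -6/5 (A = 6*(-1/5) = -6/5 ≈ -1.2000)
E(G) = 2*G
L(c) = 36/5 (L(c) = -6*(-6)/5 = -3*(-12/5) = 36/5)
F = 1 (F = -7 + (6 - (-4 - 1*(-2))) = -7 + (6 - (-4 + 2)) = -7 + (6 - 1*(-2)) = -7 + (6 + 2) = -7 + 8 = 1)
(F*(-39))*L(5 - 1*(-1)) = (1*(-39))*(36/5) = -39*36/5 = -1404/5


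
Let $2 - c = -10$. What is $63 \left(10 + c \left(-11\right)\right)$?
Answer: $-7686$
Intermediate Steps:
$c = 12$ ($c = 2 - -10 = 2 + 10 = 12$)
$63 \left(10 + c \left(-11\right)\right) = 63 \left(10 + 12 \left(-11\right)\right) = 63 \left(10 - 132\right) = 63 \left(-122\right) = -7686$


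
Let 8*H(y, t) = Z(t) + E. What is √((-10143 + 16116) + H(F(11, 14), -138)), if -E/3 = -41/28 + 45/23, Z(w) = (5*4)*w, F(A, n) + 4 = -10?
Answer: √9336230610/1288 ≈ 75.019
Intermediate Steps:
F(A, n) = -14 (F(A, n) = -4 - 10 = -14)
Z(w) = 20*w
E = -951/644 (E = -3*(-41/28 + 45/23) = -3*317/644 = -951/644 ≈ -1.4767)
H(y, t) = -951/5152 + 5*t/2 (H(y, t) = (20*t - 951/644)/8 = (-951/644 + 20*t)/8 = -951/5152 + 5*t/2)
√((-10143 + 16116) + H(F(11, 14), -138)) = √((-10143 + 16116) + (-951/5152 + (5/2)*(-138))) = √(5973 + (-951/5152 - 345)) = √(5973 - 1778391/5152) = √(28994505/5152) = √9336230610/1288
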